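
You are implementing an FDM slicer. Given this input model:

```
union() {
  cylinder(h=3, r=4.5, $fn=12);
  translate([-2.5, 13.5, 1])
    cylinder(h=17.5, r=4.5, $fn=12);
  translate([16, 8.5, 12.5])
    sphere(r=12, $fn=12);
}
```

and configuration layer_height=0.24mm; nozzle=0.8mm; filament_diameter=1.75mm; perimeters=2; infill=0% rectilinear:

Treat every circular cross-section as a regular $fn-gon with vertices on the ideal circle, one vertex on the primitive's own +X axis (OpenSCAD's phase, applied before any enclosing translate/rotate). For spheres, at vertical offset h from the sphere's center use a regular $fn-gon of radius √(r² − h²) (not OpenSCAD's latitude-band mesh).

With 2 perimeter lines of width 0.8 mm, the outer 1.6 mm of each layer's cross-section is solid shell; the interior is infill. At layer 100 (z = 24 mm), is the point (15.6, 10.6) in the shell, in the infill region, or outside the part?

shell

At z = 24 mm: the cylinder is absent (z outside [0, 3]); the cylinder at (-2.5, 13.5) is not intersected at this z (z outside [1, 18.5]); the sphere at (16, 8.5): section is a regular 12-gon, circumradius = √(r²−h²) = √(12²−11.5²) = 3.428; Combining (union): only the r=12 sphere at (16, 8.5) is present, so the union is just that shape — 1 connected region. Overall, the cross-section is a single solid region. The nearest boundary edge runs (16.00, 11.93)→(14.29, 11.47); distance from the point to it = 1.18 mm. The point is inside the cross-section, 1.18 mm from the nearest boundary — within the 1.6 mm shell band (2 × 0.8).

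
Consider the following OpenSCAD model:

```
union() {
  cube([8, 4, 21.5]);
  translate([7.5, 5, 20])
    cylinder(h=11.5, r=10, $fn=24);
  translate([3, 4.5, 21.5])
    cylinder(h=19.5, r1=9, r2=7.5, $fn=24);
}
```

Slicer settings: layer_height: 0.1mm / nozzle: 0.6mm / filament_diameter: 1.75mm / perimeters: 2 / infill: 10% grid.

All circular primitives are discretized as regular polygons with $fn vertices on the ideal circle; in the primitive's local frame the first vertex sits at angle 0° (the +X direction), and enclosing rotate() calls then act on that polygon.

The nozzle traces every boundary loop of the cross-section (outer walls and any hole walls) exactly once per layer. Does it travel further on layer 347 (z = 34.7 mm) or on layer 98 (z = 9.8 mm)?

Layer 347 (z = 34.7): the cube is not intersected at this z (z outside [0, 21.5]); the cylinder at (7.5, 5) is absent (z outside [20, 31.5]); the cone at (3, 4.5) contributes a regular 24-gon of circumradius 7.985 (interpolated between r1=9 and r2=7.5 at t=0.677) (perimeter = 2·24·7.985·sin(180°/24) = 50.03 mm); Merging all regions: only the cone at (3, 4.5) is present, so the union is just that shape — boundary = 50.03 mm. So its perimeter = 50.03 mm. Layer 98 (z = 9.8): the 8×4 cube contributes its full rectangle (perimeter 24.00 mm); the cylinder at (7.5, 5) does not reach this height (z outside [20, 31.5]); the cone at (3, 4.5) does not reach this height (z outside [21.5, 41]); Combining (union): only the 8×4 cube is present, so the union is just that shape — boundary = 24.00 mm. So its perimeter = 24.00 mm. Layer 347 is larger (50.03 vs 24.00 mm).

layer 347 (z = 34.7 mm)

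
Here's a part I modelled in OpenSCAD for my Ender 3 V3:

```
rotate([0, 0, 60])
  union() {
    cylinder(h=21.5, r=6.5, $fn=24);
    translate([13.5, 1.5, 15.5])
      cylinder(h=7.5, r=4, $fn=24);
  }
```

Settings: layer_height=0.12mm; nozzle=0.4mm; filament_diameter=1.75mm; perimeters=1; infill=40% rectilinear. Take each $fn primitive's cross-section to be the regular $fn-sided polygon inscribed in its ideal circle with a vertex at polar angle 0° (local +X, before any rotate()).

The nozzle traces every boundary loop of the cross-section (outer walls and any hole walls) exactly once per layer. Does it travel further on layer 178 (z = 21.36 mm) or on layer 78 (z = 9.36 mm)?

Layer 178 (z = 21.36): the r=6.5 cylinder contributes a regular 24-gon of circumradius 6.5 (perimeter = 2·24·6.500·sin(180°/24) = 40.72 mm); the r=4 cylinder at (13.5, 1.5) gives a regular 24-gon of circumradius 4 (constant along its height) (perimeter = 2·24·4.000·sin(180°/24) = 25.06 mm); Merging all regions: the 2 present regions are separate (no shared area or edge), so areas and boundary lengths simply add and each stays a separate island — boundary = 65.79 mm; (rotated 60° about Z; rotation is an isometry so areas/perimeters/island counts are preserved). So its perimeter = 65.79 mm. Layer 78 (z = 9.36): the cylinder: section is a regular 24-gon, circumradius r=6.5 (perimeter = 2·24·6.500·sin(180°/24) = 40.72 mm); the cylinder at (13.5, 1.5) is not intersected at this z (z outside [15.5, 23]); Merging all regions: only the r=6.5 cylinder is present, so the union is just that shape — boundary = 40.72 mm; (rotated 60° about Z; rotation is an isometry so areas/perimeters/island counts are preserved). So its perimeter = 40.72 mm. Layer 178 is larger (65.79 vs 40.72 mm).

layer 178 (z = 21.36 mm)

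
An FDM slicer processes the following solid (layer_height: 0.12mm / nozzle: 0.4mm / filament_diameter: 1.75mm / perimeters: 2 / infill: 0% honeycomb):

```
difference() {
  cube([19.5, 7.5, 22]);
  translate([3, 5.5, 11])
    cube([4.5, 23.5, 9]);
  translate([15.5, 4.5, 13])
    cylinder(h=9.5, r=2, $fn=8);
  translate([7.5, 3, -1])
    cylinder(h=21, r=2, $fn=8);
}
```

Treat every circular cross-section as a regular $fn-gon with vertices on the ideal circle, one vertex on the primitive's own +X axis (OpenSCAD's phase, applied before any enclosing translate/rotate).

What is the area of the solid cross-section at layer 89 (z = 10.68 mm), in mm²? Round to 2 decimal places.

134.94 mm²

At z = 10.68 mm: the cube (footprint 19.5×7.5) is included at this height (area 146.25 mm²); the cube at (3, 5.5) does not reach this height (z outside [11, 20]); the cylinder at (15.5, 4.5) does not reach this height (z outside [13, 22.5]); the cylinder at (7.5, 3): section is a regular 8-gon, circumradius r=2 (area = (8/2)·2.000²·sin(360°/8) = 11.31 mm²); Taking the first minus the rest: starting from the 19.5×7.5 cube (146.25 mm²), the r=2 cylinder at (7.5, 3) lies wholly inside it (removes its full 11.31 mm² and its 12.25 mm outline becomes a hole wall) — area = 134.94 mm². Overall, the cross-section is one region with 1 hole. Net area = 134.94 mm².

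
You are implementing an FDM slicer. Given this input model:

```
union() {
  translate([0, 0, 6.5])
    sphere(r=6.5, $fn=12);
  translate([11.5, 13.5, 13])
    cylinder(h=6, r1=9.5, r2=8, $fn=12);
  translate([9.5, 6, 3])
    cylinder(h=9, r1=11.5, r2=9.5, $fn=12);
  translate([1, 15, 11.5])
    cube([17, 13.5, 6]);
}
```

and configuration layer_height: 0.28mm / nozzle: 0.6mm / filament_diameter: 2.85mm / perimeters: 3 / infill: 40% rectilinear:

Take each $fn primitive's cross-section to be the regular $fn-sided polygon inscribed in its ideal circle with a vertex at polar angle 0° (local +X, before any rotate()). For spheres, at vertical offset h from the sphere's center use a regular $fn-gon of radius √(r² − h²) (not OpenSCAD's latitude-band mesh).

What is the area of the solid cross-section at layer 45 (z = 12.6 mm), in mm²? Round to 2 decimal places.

244.62 mm²

At z = 12.6 mm: the sphere: section is a regular 12-gon, circumradius = √(r²−h²) = √(6.5²−6.1²) = 2.245 (area = (12/2)·2.245²·sin(360°/12) = 15.12 mm²); the cone at (11.5, 13.5) is not intersected at this z (z outside [13, 19]); the cone at (9.5, 6) is not intersected at this z (z outside [3, 12]); the 17×13.5 cube at (1, 15) contributes its full rectangle (area 229.50 mm²); Taking the union: the 2 present regions are separate (no shared area or edge), so areas and boundary lengths simply add and each stays a separate island — area = 244.62 mm². Overall, the cross-section has 2 separate islands. Net area = 244.62 mm².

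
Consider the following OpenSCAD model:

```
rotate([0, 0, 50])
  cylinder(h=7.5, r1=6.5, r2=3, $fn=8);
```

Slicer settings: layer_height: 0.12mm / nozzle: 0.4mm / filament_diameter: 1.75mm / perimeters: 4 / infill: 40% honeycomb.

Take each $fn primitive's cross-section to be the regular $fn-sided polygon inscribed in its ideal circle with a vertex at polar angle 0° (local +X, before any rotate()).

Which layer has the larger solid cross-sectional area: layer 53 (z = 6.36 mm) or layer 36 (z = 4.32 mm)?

layer 36 (z = 4.32 mm)

Layer 53 (z = 6.36): the cone contributes a regular 8-gon of circumradius 3.532 (interpolated between r1=6.5 and r2=3 at t=0.848) (area = (8/2)·3.532²·sin(360°/8) = 35.28 mm²); (whole slice rotated 50° about Z — lengths, areas and connectivity unchanged). So its area = 35.28 mm². Layer 36 (z = 4.32): the cone: at t=0.576 of its height the radius interpolates to r₁+(r₂−r₁)t = 4.484, giving a regular 8-gon of that circumradius (area = (8/2)·4.484²·sin(360°/8) = 56.87 mm²); (rotated 50° about Z; rotation is an isometry so areas/perimeters/island counts are preserved). So its area = 56.87 mm². Layer 36 is larger (56.87 vs 35.28 mm²).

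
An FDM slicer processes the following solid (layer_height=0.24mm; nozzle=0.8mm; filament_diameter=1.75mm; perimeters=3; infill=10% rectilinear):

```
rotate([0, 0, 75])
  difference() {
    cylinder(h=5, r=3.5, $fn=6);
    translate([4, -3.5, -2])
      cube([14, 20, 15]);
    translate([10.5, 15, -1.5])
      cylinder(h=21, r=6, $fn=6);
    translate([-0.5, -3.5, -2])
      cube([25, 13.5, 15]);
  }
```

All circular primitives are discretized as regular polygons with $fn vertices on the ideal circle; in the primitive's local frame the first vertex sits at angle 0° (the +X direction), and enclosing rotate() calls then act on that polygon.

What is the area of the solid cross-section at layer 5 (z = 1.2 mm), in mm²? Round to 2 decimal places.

At z = 1.2 mm: the cylinder: section is a regular 6-gon, circumradius r=3.5 (area = (6/2)·3.500²·sin(360°/6) = 31.83 mm²); the cube at (4, -3.5) (footprint 14×20) is included at this height (area 280.00 mm²); the cylinder at (10.5, 15): section is a regular 6-gon, circumradius r=6 (area = (6/2)·6.000²·sin(360°/6) = 93.53 mm²); the 25×13.5 cube at (-0.5, -3.5) contributes its full rectangle (area 337.50 mm²); Subtracting the remaining from the first: starting from the r=3.5 cylinder (31.83 mm²), the 14×20 cube at (4, -3.5) misses the remaining region (no effect); the r=6 cylinder at (10.5, 15) misses the remaining region (no effect); the 25×13.5 cube at (-0.5, -3.5) partially overlaps it — only the 18.94 mm² overlap (of its 337.50 mm²) is removed, clipping the outline — area = 12.88 mm²; (rotated 75° about Z; rotation is an isometry so areas/perimeters/island counts are preserved). Overall, the cross-section is a single solid region. Net area = 12.88 mm².

12.88 mm²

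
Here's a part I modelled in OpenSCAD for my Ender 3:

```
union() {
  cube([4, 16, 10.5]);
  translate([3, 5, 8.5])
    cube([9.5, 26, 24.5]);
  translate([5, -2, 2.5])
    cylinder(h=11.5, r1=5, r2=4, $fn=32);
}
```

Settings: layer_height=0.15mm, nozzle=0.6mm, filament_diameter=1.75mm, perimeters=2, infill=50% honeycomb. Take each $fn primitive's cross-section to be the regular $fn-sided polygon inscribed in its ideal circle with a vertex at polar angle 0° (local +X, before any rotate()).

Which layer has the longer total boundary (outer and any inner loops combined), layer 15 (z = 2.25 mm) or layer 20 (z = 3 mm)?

layer 20 (z = 3 mm)

Layer 15 (z = 2.25): the cube (footprint 4×16) is included at this height (perimeter 40.00 mm); the cube at (3, 5) is absent (z outside [8.5, 33]); the cone at (5, -2) is absent (z outside [2.5, 14]); Merging all regions: only the 4×16 cube is present, so the union is just that shape — boundary = 40.00 mm. So its perimeter = 40.00 mm. Layer 20 (z = 3): the cube (footprint 4×16) is included at this height (perimeter 40.00 mm); the cube at (3, 5) is not intersected at this z (z outside [8.5, 33]); the cone at (5, -2): at t=0.043 of its height the radius interpolates to r₁+(r₂−r₁)t = 4.957, giving a regular 32-gon of that circumradius (perimeter = 2·32·4.957·sin(180°/32) = 31.09 mm); Merging all regions: the regions partially overlap (shared area 6.66 mm²), so the edge portions inside another operand are dropped and the merged outline is re-measured after clipping — boundary = 60.01 mm. So its perimeter = 60.01 mm. Layer 20 is larger (60.01 vs 40.00 mm).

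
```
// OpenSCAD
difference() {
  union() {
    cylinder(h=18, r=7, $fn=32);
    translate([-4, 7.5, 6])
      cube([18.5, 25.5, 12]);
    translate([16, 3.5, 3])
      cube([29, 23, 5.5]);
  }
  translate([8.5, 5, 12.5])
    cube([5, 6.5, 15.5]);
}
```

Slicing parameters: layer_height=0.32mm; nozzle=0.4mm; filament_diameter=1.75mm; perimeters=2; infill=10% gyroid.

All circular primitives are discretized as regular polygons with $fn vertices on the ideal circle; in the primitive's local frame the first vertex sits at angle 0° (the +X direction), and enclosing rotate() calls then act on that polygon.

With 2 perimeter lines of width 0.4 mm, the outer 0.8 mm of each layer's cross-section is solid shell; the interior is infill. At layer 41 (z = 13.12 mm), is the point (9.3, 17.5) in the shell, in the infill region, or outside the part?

At z = 13.12 mm: the r=7 cylinder gives a regular 32-gon of circumradius 7 (constant along its height); the 18.5×25.5 cube at (-4, 7.5) contributes its full rectangle; the cube at (16, 3.5) is absent (z outside [3, 8.5]); Merging all regions: the 2 present regions are separate (no shared area or edge), so areas and boundary lengths simply add and each stays a separate island — 2 connected regions; the cube at (8.5, 5) is present — its section is the full 5×6.5 rectangle; After the difference (first − rest): starting from the result so far, the 5×6.5 cube at (8.5, 5) partially overlaps it — only the 20.00 mm² overlap (of its 32.50 mm²) is removed, clipping the outline — 2 connected regions. Overall, the cross-section has 2 separate islands. The nearest boundary edge runs (14.50, 33.00)→(14.50, 7.50); distance from the point to it = 5.20 mm. (Shell/infill is judged within the island containing the point — the largest one.) The point is inside the cross-section and 5.20 mm from the nearest boundary — more than the 0.8 mm shell width (2 × 0.4), so it's in the infill interior.

infill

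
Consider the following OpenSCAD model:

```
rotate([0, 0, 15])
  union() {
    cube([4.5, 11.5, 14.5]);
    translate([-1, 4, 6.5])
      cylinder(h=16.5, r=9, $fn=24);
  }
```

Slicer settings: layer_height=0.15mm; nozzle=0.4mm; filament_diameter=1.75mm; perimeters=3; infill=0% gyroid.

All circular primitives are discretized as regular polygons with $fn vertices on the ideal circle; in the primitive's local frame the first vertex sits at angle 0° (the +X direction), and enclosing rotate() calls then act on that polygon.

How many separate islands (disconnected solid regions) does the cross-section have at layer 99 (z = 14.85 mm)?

1

At z = 14.85 mm: the cube does not reach this height (z outside [0, 14.5]); the cylinder at (-1, 4): section is a regular 24-gon, circumradius r=9; Taking the union: only the r=9 cylinder at (-1, 4) is present, so the union is just that shape — 1 connected region; (whole slice rotated 15° about Z — lengths, areas and connectivity unchanged). Overall, the cross-section is a single solid region. Island count = 1.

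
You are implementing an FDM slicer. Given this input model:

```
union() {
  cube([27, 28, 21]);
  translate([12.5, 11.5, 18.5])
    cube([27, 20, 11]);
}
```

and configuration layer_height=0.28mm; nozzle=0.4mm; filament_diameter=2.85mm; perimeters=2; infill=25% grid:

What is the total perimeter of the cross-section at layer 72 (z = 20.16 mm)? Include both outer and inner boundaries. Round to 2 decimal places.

142.00 mm

At z = 20.16 mm: the cube is present — its section is the full 27×28 rectangle (perimeter 110.00 mm); the 27×20 cube at (12.5, 11.5) contributes its full rectangle (perimeter 94.00 mm); Combining (union): the regions partially overlap (shared area 239.25 mm²), so the edge portions inside another operand are dropped and the merged outline is re-measured after clipping — boundary = 142.00 mm. Overall, the cross-section is a single solid region. Total boundary length (outer) = 142.00 mm.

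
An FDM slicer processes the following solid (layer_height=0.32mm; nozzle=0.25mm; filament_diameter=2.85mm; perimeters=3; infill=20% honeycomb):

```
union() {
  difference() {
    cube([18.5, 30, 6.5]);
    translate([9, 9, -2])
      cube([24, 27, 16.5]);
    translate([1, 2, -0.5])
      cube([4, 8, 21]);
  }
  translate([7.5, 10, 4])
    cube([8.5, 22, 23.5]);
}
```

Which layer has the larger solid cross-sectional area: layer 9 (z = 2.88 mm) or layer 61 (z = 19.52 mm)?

Layer 9 (z = 2.88): the cube (footprint 18.5×30) is included at this height (area 555.00 mm²); the cube at (9, 9) is present — its section is the full 24×27 rectangle (area 648.00 mm²); the cube at (1, 2) is present — its section is the full 4×8 rectangle (area 32.00 mm²); Taking the first minus the rest: starting from the 18.5×30 cube (555.00 mm²), the 24×27 cube at (9, 9) partially overlaps it — only the 199.50 mm² overlap (of its 648.00 mm²) is removed, clipping the outline; the 4×8 cube at (1, 2) lies wholly inside it (removes its full 32.00 mm² and its 24.00 mm outline becomes a hole wall) — area = 323.50 mm²; the cube at (7.5, 10) does not reach this height (z outside [4, 27.5]); Taking the union: only the result so far is present, so the union is just that shape — area = 323.50 mm². So its area = 323.50 mm². Layer 61 (z = 19.52): the cube does not reach this height (z outside [0, 6.5]); the cube at (9, 9) is absent (z outside [-2, 14.5]); the cube at (1, 2) is present — its section is the full 4×8 rectangle (area 32.00 mm²); Taking the first minus the rest: the first operand is absent here, so nothing remains; the cube at (7.5, 10) (footprint 8.5×22) is included at this height (area 187.00 mm²); Taking the union: only the 8.5×22 cube at (7.5, 10) is present, so the union is just that shape — area = 187.00 mm². So its area = 187.00 mm². Layer 9 is larger (323.50 vs 187.00 mm²).

layer 9 (z = 2.88 mm)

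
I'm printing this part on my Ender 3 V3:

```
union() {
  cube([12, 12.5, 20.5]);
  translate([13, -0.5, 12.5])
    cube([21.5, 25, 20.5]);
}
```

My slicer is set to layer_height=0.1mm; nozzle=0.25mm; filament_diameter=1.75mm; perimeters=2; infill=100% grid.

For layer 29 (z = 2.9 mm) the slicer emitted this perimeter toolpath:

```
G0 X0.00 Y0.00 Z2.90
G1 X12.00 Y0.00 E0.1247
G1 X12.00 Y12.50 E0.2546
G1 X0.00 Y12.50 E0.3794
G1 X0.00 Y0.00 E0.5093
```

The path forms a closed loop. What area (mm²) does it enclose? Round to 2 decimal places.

150.00 mm²

Apply the shoelace formula to the sequence of (X, Y) vertices; enclosed area = 150.00 mm².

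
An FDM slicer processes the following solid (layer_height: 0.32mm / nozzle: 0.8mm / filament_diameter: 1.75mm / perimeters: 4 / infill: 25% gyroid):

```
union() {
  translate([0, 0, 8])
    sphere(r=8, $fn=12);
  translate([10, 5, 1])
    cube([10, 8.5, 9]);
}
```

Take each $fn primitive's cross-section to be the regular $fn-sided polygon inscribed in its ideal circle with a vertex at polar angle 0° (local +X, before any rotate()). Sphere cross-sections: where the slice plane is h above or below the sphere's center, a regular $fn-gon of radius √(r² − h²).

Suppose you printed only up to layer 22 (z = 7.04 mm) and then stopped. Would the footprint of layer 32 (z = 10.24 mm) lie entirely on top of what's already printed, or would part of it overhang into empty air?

entirely on top

Compare the two slices. At z = 7.04: the r=8 sphere slices to a regular 12-gon of circumradius 7.942 (√(r²−h²) with h=0.96 from center) (area = (12/2)·7.942²·sin(360°/12) = 189.24 mm²); the cube at (10, 5) (footprint 10×8.5) is included at this height (area 85.00 mm²); Combining (union): the 2 present regions are separate (no shared area or edge), so areas and boundary lengths simply add and each stays a separate island — area = 274.24 mm². At z = 10.24: the r=8 sphere contributes a regular 12-gon of circumradius √(8²−2.24²) = 7.680 (area = (12/2)·7.680²·sin(360°/12) = 176.95 mm²); the cube at (10, 5) is not intersected at this z (z outside [1, 10]); Merging all regions: only the r=8 sphere is present, so the union is just that shape — area = 176.95 mm². Checking containment: the cross-section at z = 10.24 is a subset of the cross-section at z = 7.04.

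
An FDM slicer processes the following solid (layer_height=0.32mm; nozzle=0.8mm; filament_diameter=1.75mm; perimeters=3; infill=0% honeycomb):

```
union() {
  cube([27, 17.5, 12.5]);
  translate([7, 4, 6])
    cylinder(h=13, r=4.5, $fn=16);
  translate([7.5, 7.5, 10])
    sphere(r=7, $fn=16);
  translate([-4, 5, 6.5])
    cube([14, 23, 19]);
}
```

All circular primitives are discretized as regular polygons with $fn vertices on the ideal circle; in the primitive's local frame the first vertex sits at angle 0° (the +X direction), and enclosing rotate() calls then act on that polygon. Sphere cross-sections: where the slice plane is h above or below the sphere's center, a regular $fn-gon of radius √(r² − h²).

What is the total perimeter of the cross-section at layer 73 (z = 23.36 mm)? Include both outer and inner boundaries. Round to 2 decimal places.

74.00 mm

At z = 23.36 mm: the cube is absent (z outside [0, 12.5]); the cylinder at (7, 4) does not reach this height (z outside [6, 19]); the sphere at (7.5, 7.5) does not reach this height (|z−center|=13.360 > r=7); the cube at (-4, 5) (footprint 14×23) is included at this height (perimeter 74.00 mm); Combining (union): only the 14×23 cube at (-4, 5) is present, so the union is just that shape — boundary = 74.00 mm. Overall, the cross-section is a single solid region. Total boundary length (outer) = 74.00 mm.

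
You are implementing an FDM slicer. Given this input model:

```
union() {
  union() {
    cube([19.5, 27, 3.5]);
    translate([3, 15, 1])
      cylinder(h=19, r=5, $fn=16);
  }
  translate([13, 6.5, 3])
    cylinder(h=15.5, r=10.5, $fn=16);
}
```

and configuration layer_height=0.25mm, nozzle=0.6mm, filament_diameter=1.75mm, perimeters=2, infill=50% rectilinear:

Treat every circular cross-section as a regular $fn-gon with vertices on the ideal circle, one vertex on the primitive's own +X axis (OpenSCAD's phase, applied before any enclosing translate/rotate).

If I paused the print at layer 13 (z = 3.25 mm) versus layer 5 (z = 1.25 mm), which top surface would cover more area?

layer 13 (z = 3.25 mm)

Layer 13 (z = 3.25): the cube is present — its section is the full 19.5×27 rectangle (area 526.50 mm²); the r=5 cylinder at (3, 15) contributes a regular 16-gon of circumradius 5 (area = (16/2)·5.000²·sin(360°/16) = 76.54 mm²); Taking the union: the regions partially overlap — summed areas 603.04 mm² minus the doubly-counted overlap 65.92 mm² gives 537.11 mm² — area = 537.11 mm²; the r=10.5 cylinder at (13, 6.5) contributes a regular 16-gon of circumradius 10.5 (area = (16/2)·10.500²·sin(360°/16) = 337.53 mm²); Combining (union): the regions partially overlap — summed areas 874.64 mm² minus the doubly-counted overlap 251.84 mm² gives 622.80 mm² — area = 622.80 mm². So its area = 622.80 mm². Layer 5 (z = 1.25): the cube (footprint 19.5×27) is included at this height (area 526.50 mm²); the r=5 cylinder at (3, 15) gives a regular 16-gon of circumradius 5 (constant along its height) (area = (16/2)·5.000²·sin(360°/16) = 76.54 mm²); Taking the union: the regions partially overlap — summed areas 603.04 mm² minus the doubly-counted overlap 65.92 mm² gives 537.11 mm² — area = 537.11 mm²; the cylinder at (13, 6.5) is absent (z outside [3, 18.5]); Merging all regions: only that combined region is present, so the union is just that shape — area = 537.11 mm². So its area = 537.11 mm². Layer 13 is larger (622.80 vs 537.11 mm²).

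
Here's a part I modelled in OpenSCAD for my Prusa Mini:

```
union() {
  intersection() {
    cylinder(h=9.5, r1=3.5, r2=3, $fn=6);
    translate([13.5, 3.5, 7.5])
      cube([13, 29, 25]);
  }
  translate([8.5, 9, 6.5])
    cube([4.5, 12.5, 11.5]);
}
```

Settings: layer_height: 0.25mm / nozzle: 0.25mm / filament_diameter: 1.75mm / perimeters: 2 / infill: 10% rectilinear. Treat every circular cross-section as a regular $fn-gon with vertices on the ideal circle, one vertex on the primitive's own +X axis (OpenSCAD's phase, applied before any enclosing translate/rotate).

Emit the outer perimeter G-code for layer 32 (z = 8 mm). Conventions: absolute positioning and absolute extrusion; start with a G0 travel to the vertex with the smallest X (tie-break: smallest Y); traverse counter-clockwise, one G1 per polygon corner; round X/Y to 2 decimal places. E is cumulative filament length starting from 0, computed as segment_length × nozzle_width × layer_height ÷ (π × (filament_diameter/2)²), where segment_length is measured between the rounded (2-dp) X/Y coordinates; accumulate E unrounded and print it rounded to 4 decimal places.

G0 X8.50 Y9.00 Z8.00
G1 X13.00 Y9.00 E0.1169
G1 X13.00 Y21.50 E0.4417
G1 X8.50 Y21.50 E0.5587
G1 X8.50 Y9.00 E0.8835

At z = 8 mm: the cone (r1=3.5→r2=3) has section circumradius 3.079 here — a regular 6-gon; the cube at (13.5, 3.5) (footprint 13×29) is included at this height; After intersecting: the 13×29 cube at (13.5, 3.5) does not overlap the cone (empty) — nothing remains; the 4.5×12.5 cube at (8.5, 9) contributes its full rectangle; Taking the union: only the 4.5×12.5 cube at (8.5, 9) is present, so the union is just that shape — 1 connected region. The outline is a single polygon with 4 vertices. Extrusion per mm of travel: 0.25 × 0.25 / (π × 0.875²) = 0.025984. Accumulating E over each segment gives final E = 0.8835.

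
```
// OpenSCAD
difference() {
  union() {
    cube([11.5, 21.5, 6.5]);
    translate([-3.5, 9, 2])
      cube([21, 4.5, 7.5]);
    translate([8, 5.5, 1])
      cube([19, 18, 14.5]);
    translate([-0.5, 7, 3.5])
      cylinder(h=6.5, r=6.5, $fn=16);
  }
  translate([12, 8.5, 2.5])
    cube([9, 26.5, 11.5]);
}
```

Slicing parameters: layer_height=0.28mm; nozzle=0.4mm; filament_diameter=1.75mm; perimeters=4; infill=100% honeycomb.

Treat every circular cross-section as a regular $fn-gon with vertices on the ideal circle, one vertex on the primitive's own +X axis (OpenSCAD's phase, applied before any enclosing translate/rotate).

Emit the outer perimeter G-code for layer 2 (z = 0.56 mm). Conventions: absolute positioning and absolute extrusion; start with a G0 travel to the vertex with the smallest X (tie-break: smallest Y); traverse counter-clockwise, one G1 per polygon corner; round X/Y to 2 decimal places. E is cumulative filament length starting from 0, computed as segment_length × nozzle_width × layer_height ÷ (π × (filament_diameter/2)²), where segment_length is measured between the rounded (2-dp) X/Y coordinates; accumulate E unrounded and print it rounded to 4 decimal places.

At z = 0.56 mm: the cube (footprint 11.5×21.5) is included at this height; the cube at (-3.5, 9) is not intersected at this z (z outside [2, 9.5]); the cube at (8, 5.5) is not intersected at this z (z outside [1, 15.5]); the cylinder at (-0.5, 7) is absent (z outside [3.5, 10]); Combining (union): only the 11.5×21.5 cube is present, so the union is just that shape — 1 connected region; the cube at (12, 8.5) does not reach this height (z outside [2.5, 14]); Subtracting the remaining from the first: none of the subtracted shapes is present at this height, so the result so far is unchanged — 1 connected region. The outline is a single polygon with 4 vertices. Extrusion per mm of travel: 0.4 × 0.28 / (π × 0.875²) = 0.046564. Accumulating E over each segment gives final E = 3.0732.

G0 X0.00 Y0.00 Z0.56
G1 X11.50 Y0.00 E0.5355
G1 X11.50 Y21.50 E1.5366
G1 X0.00 Y21.50 E2.0721
G1 X0.00 Y0.00 E3.0732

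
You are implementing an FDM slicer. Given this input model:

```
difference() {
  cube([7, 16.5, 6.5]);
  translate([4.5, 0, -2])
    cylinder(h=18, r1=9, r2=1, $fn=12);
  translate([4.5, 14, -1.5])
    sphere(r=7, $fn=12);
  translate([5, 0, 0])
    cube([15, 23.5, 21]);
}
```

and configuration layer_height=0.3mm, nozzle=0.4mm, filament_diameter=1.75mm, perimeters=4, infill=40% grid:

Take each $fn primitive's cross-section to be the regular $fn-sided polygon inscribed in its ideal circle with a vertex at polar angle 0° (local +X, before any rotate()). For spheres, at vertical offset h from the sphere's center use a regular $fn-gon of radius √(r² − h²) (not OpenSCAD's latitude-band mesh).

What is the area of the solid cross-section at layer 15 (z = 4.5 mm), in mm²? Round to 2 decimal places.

At z = 4.5 mm: the cube (footprint 7×16.5) is included at this height (area 115.50 mm²); the cone at (4.5, 0) (r1=9→r2=1) has section circumradius 6.111 here — a regular 12-gon (area = (12/2)·6.111²·sin(360°/12) = 112.04 mm²); the sphere at (4.5, 14): section is a regular 12-gon, circumradius = √(r²−h²) = √(7²−6²) = 3.606 (area = (12/2)·3.606²·sin(360°/12) = 39.00 mm²); the cube at (5, 0) is present — its section is the full 15×23.5 rectangle (area 352.50 mm²); Subtracting the remaining from the first: starting from the 7×16.5 cube (115.50 mm²), the cone at (4.5, 0) partially overlaps it — only the 38.46 mm² overlap (of its 112.04 mm²) is removed, clipping the outline; the r=7 sphere at (4.5, 14) partially overlaps it — only the 31.99 mm² overlap (of its 39.00 mm²) is removed, clipping the outline; the 15×23.5 cube at (5, 0) partially overlaps it — only the 10.36 mm² overlap (of its 352.50 mm²) is removed, clipping the outline — area = 34.69 mm². Overall, the cross-section is a single solid region. Net area = 34.69 mm².

34.69 mm²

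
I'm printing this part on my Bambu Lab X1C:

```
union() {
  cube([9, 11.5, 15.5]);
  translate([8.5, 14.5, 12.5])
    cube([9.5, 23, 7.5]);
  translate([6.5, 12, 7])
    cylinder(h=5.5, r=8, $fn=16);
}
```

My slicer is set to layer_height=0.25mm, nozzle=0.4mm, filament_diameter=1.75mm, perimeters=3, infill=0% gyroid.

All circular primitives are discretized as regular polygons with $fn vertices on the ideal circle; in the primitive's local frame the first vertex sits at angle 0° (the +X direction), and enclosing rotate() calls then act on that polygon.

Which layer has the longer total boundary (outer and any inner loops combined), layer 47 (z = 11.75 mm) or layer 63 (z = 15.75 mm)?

layer 63 (z = 15.75 mm)

Layer 47 (z = 11.75): the cube is present — its section is the full 9×11.5 rectangle (perimeter 41.00 mm); the cube at (8.5, 14.5) is not intersected at this z (z outside [12.5, 20]); the r=8 cylinder at (6.5, 12) contributes a regular 16-gon of circumradius 8 (perimeter = 2·16·8.000·sin(180°/16) = 49.94 mm); Merging all regions: the regions partially overlap (shared area 59.61 mm²), so the edge portions inside another operand are dropped and the merged outline is re-measured after clipping — boundary = 60.74 mm. So its perimeter = 60.74 mm. Layer 63 (z = 15.75): the cube is not intersected at this z (z outside [0, 15.5]); the cube at (8.5, 14.5) (footprint 9.5×23) is included at this height (perimeter 65.00 mm); the cylinder at (6.5, 12) is not intersected at this z (z outside [7, 12.5]); Combining (union): only the 9.5×23 cube at (8.5, 14.5) is present, so the union is just that shape — boundary = 65.00 mm. So its perimeter = 65.00 mm. Layer 63 is larger (65.00 vs 60.74 mm).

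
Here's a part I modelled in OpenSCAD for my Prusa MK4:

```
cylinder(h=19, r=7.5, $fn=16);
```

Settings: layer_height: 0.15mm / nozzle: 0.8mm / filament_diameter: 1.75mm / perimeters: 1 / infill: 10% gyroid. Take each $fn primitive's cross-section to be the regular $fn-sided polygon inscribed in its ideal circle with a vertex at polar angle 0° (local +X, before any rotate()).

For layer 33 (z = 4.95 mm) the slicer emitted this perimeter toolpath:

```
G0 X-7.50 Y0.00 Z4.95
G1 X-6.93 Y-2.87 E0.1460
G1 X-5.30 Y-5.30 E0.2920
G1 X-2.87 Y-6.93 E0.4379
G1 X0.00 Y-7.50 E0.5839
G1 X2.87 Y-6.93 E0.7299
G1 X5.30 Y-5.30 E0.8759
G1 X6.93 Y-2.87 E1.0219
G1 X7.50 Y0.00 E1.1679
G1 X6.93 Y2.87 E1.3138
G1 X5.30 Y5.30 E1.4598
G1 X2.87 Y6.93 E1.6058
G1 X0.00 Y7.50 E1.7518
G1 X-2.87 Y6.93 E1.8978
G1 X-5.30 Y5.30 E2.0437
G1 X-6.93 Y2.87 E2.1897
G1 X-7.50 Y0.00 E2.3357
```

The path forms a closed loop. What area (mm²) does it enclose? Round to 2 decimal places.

172.17 mm²

Apply the shoelace formula to the sequence of (X, Y) vertices; enclosed area = 172.17 mm².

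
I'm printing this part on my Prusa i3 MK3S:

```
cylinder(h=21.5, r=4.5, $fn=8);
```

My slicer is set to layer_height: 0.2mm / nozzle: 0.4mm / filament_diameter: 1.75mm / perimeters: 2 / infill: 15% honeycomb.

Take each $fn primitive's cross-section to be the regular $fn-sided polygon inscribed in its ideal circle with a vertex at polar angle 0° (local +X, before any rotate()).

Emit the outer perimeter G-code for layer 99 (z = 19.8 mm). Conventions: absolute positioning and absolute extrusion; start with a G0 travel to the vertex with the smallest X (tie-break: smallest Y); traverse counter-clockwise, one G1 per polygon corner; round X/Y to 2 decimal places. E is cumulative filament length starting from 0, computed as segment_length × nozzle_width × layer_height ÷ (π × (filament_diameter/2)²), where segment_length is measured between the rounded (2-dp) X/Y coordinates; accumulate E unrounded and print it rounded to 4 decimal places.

G0 X-4.50 Y0.00 Z19.80
G1 X-3.18 Y-3.18 E0.1145
G1 X0.00 Y-4.50 E0.2290
G1 X3.18 Y-3.18 E0.3436
G1 X4.50 Y0.00 E0.4581
G1 X3.18 Y3.18 E0.5726
G1 X0.00 Y4.50 E0.6871
G1 X-3.18 Y3.18 E0.8016
G1 X-4.50 Y0.00 E0.9161

At z = 19.8 mm: the r=4.5 cylinder contributes a regular 8-gon of circumradius 4.5. The outline is a single polygon with 8 vertices. Extrusion per mm of travel: 0.4 × 0.2 / (π × 0.875²) = 0.033260. Accumulating E over each segment gives final E = 0.9161.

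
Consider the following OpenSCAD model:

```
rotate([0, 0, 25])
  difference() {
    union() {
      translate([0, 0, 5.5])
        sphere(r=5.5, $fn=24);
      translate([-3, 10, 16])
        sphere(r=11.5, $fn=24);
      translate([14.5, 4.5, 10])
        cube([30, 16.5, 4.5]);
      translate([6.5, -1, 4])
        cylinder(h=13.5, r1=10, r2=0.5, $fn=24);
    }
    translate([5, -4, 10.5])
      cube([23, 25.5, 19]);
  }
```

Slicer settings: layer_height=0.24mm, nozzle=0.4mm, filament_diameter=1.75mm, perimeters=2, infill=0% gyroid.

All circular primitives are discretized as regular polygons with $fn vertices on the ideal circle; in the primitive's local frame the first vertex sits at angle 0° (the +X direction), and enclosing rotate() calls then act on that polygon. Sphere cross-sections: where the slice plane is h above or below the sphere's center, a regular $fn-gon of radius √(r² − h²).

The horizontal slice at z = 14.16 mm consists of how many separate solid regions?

At z = 14.16 mm: the sphere is not intersected at this z (|z−center|=8.660 > r=5.5); the r=11.5 sphere at (-3, 10) slices to a regular 24-gon of circumradius 11.352 (√(r²−h²) with h=1.84 from center); the 30×16.5 cube at (14.5, 4.5) contributes its full rectangle; the cone at (6.5, -1) (r1=10→r2=0.5) has section circumradius 2.850 here — a regular 24-gon; Combining (union): the 3 present regions are separate (no shared area or edge), so areas and boundary lengths simply add and each stays a separate island — 3 connected regions; the cube at (5, -4) is present — its section is the full 23×25.5 rectangle; Subtracting the remaining from the first: starting from that combined region, the 23×25.5 cube at (5, -4) partially overlaps it — only the 279.51 mm² overlap (of its 586.50 mm²) is removed, clipping the outline — 3 connected regions; (rotated 25° about Z; rotation is an isometry so areas/perimeters/island counts are preserved). The result has 3 disconnected regions.

3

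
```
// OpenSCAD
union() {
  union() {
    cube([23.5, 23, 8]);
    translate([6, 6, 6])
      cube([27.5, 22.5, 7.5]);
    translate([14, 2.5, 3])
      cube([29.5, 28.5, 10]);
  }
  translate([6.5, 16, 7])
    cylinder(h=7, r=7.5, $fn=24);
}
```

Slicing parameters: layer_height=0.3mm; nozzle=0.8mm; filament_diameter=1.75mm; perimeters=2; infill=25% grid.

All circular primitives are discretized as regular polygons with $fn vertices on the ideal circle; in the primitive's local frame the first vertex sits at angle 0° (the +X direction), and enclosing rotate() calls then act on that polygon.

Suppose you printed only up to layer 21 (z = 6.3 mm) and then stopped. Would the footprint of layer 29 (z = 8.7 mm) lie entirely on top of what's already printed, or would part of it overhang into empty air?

Compare the two slices. At z = 6.3: the cube (footprint 23.5×23) is included at this height (area 540.50 mm²); the cube at (6, 6) is present — its section is the full 27.5×22.5 rectangle (area 618.75 mm²); the cube at (14, 2.5) is present — its section is the full 29.5×28.5 rectangle (area 840.75 mm²); Taking the union: the regions partially overlap — summed areas 2000.00 mm² minus the doubly-counted overlap 769.50 mm² gives 1230.50 mm² — area = 1230.50 mm²; the cylinder at (6.5, 16) does not reach this height (z outside [7, 14]); Taking the union: only that combined region is present, so the union is just that shape — area = 1230.50 mm². At z = 8.7: the cube does not reach this height (z outside [0, 8]); the cube at (6, 6) (footprint 27.5×22.5) is included at this height (area 618.75 mm²); the 29.5×28.5 cube at (14, 2.5) contributes its full rectangle (area 840.75 mm²); Merging all regions: the regions partially overlap — summed areas 1459.50 mm² minus the doubly-counted overlap 438.75 mm² gives 1020.75 mm² — area = 1020.75 mm²; the r=7.5 cylinder at (6.5, 16) gives a regular 24-gon of circumradius 7.5 (constant along its height) (area = (24/2)·7.500²·sin(360°/24) = 174.70 mm²); Merging all regions: the regions partially overlap — summed areas 1195.45 mm² minus the doubly-counted overlap 94.82 mm² gives 1100.63 mm² — area = 1100.63 mm². Checking containment: at z = 8.7 the cross-section extends beyond the z = 6.3 cross-section by about 5.29 mm².

part overhangs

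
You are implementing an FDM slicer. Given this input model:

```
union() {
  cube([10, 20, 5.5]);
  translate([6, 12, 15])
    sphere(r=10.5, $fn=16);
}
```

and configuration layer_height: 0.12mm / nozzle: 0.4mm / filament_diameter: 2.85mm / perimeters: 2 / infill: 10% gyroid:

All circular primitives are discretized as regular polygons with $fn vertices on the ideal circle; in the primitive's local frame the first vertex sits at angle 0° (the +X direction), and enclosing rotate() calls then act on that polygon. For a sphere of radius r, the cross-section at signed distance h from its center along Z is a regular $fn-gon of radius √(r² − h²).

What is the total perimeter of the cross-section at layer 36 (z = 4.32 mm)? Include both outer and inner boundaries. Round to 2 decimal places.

60.00 mm

At z = 4.32 mm: the cube (footprint 10×20) is included at this height (perimeter 60.00 mm); the sphere at (6, 12) does not reach this height (|z−center|=10.680 > r=10.5); Combining (union): only the 10×20 cube is present, so the union is just that shape — boundary = 60.00 mm. Overall, the cross-section is a single solid region. Total boundary length (outer) = 60.00 mm.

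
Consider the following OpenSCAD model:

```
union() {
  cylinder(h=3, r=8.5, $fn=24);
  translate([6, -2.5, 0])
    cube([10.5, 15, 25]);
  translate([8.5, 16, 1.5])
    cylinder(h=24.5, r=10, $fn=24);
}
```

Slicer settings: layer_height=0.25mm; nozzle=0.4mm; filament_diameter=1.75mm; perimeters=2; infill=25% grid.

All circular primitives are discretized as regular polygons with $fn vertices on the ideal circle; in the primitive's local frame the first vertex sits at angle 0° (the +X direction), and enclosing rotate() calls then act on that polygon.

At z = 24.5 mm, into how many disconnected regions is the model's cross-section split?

At z = 24.5 mm: the cylinder is absent (z outside [0, 3]); the cube at (6, -2.5) is present — its section is the full 10.5×15 rectangle; the r=10 cylinder at (8.5, 16) gives a regular 24-gon of circumradius 10 (constant along its height); Taking the union: the regions partially overlap (shared area 57.67 mm²), so overlapping operands fuse into one piece — 1 connected region. The result has 1 disconnected region.

1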